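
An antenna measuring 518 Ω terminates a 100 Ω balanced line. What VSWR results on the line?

For a purely resistive load, VSWR = R_L/Z_0 or Z_0/R_L (whichever > 1) = 518/100

VSWR ≈ 5.18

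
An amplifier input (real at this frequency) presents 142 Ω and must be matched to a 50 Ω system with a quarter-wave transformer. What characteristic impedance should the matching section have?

Z_qwt = √(Z_0·R_L) = √(50 × 142) = √7100

Z_qwt ≈ 84.3 Ω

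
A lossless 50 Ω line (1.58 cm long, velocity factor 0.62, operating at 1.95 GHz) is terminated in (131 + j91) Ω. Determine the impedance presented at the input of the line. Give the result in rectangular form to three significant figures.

λ = v/f = 0.62·c / 1.95 GHz = 0.0954 m
βl = 2π·l/λ = 2π × 0.166 = 59.6°
tan(βl) = tan(59.6°) = 1.71
Z_in = Z_0·(Z_L + jZ_0·tanβl)/(Z_0 + jZ_L·tanβl)
     = 50·(131 + j176)/(-105 + j224)

Z_in ≈ 21 − j39.2 Ω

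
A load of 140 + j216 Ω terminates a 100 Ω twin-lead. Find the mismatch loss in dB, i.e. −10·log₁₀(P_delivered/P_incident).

mismatch loss ≈ 2.7 dB

Γ = (40 + j216)/(240 + j216), |Γ| = 0.68
|Γ|² = 0.463, so P_del/P_inc = 1 − |Γ|² = 0.537
ML = −10·log₁₀(1 − |Γ|²)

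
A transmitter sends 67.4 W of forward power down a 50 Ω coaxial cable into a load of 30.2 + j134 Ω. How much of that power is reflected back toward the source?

|Γ| = |(-19.8 + j134)/(80.2 + j134)| = 0.867
|Γ|² = 0.752
P_refl = |Γ|²·P_inc = 50.7 W, P_del = (1 − |Γ|²)·P_inc = 16.7 W

P_reflected ≈ 50.7 W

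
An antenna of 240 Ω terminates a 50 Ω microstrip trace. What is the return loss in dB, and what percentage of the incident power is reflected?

RL ≈ 3.67 dB; 42.9% of incident power reflected

Γ = (240 − 50)/(240 + 50) = 0.655
RL = −20·log₁₀(0.655) = 3.67 dB
P_refl/P_inc = |Γ|² = 0.429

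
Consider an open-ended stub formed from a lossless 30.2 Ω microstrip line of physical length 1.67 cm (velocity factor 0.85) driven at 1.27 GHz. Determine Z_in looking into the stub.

Z_in ≈ −j52.4 Ω

λ = v/f = 0.85·c / 1.27 GHz = 0.201 m
βl = 2π·l/λ = 2π × 0.0832 = 29.9°
tan(βl) = 0.576
For an open-ended stub, Z_in = −jZ_0·cot(βl) = −jZ_0/tan(βl)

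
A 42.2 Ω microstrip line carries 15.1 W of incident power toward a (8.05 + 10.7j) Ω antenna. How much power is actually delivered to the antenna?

|Γ| = |(-34.15 + j10.7)/(50.25 + j10.7)| = 0.697
|Γ|² = 0.485
P_refl = |Γ|²·P_inc = 7.33 W, P_del = (1 − |Γ|²)·P_inc = 7.77 W

P_delivered ≈ 7.77 W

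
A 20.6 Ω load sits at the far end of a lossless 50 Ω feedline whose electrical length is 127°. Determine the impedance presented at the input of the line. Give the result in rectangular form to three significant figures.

Z_in ≈ 43.8 − j42.4 Ω

tan(βl) = tan(127°) = -1.33
Z_in = Z_0·(Z_L + jZ_0·tanβl)/(Z_0 + jZ_L·tanβl)
     = 50·(20.6 − j66.4)/(50 − j27.3)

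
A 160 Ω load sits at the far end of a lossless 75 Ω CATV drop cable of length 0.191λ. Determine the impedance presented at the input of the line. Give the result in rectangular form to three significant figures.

βl = 2π × 0.191 = 68.8°
tan(βl) = tan(68.8°) = 2.57
Z_in = Z_0·(Z_L + jZ_0·tanβl)/(Z_0 + jZ_L·tanβl)
     = 75·(160 + j193)/(75 + j412)

Z_in ≈ 39.2 − j22 Ω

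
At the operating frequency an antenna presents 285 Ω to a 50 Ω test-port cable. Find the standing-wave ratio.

VSWR ≈ 5.7

Γ = (285 − 50)/(285 + 50) = 0.701
VSWR = (1 + 0.701)/(1 − 0.701)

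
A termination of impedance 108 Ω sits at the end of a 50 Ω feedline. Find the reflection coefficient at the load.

Γ = (Z_L − Z_0)/(Z_L + Z_0) = (108 − 50)/(108 + 50) = 58/158

Γ = 0.367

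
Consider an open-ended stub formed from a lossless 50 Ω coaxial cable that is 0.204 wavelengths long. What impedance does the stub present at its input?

βl = 2π × 0.204 = 73.4°
tan(βl) = 3.36
For an open-ended stub, Z_in = −jZ_0·cot(βl) = −jZ_0/tan(βl)

Z_in ≈ −j14.9 Ω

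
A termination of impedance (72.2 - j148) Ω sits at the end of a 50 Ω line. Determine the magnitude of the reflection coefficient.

Γ = (Z_L − Z_0)/(Z_L + Z_0) = (22.2 − j148)/(122.2 − j148)
|Γ| = 150/192

|Γ| ≈ 0.78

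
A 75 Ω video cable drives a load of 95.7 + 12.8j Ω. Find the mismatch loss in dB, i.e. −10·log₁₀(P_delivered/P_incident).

Γ = (20.7 + j12.8)/(170.7 + j12.8), |Γ| = 0.142
|Γ|² = 0.0202, so P_del/P_inc = 1 − |Γ|² = 0.98
ML = −10·log₁₀(1 − |Γ|²)

mismatch loss ≈ 0.0887 dB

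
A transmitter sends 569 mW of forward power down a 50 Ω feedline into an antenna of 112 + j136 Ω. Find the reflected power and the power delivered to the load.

|Γ| = |(62 + j136)/(162 + j136)| = 0.707
|Γ|² = 0.499
P_refl = |Γ|²·P_inc = 284 mW, P_del = (1 − |Γ|²)·P_inc = 285 mW

P_reflected ≈ 284 mW; P_delivered ≈ 285 mW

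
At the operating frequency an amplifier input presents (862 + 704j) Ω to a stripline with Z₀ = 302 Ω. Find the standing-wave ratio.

Γ = (Z_L − Z_0)/(Z_L + Z_0) = (560 + j704)/(1164 + j704)
|Γ| = 900/1360 = 0.661
VSWR = (1 + |Γ|)/(1 − |Γ|) = 1.66/0.339

VSWR ≈ 4.9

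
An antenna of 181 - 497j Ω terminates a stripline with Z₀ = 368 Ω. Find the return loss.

Γ = (-187 − j497)/(549 − j497), |Γ| = 0.717
RL = −20·log₁₀|Γ| = −20·log₁₀(0.717)

RL ≈ 2.89 dB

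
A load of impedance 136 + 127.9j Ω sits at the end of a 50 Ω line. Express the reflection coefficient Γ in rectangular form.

Γ = (Z_L − Z_0)/(Z_L + Z_0) = (86 + j127.9)/(186 + j127.9)

Γ ≈ 0.635 + j0.251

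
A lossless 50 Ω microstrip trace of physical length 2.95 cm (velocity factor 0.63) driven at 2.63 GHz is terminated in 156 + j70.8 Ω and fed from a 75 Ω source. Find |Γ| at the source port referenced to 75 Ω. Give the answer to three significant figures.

λ = v/f = 0.63·c / 2.63 GHz = 0.0719 m
βl = 2π·l/λ = 2π × 0.411 = 148°
tan(βl) = -0.63
Z_in = Z_0·(Z_L + jZ_0·tanβl)/(Z_0 + jZ_L·tanβl) = 29.3 + j51.2 Ω
Γ_s = (Z_in − Z_s)/(Z_in + Z_s) = (-45.7 + j51.2)/(104 + j51.2), |Γ_s| = 0.591

|Γ| ≈ 0.591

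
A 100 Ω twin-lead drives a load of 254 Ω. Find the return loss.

RL ≈ 7.23 dB

Γ = (254 − 100)/(254 + 100) = 0.435
RL = −20·log₁₀|Γ| = −20·log₁₀(0.435)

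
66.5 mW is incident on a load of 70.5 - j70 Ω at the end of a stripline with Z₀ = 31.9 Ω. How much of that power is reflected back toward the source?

P_reflected ≈ 27.6 mW

|Γ| = |(38.6 − j70)/(102.4 − j70)| = 0.644
|Γ|² = 0.415
P_refl = |Γ|²·P_inc = 27.6 mW, P_del = (1 − |Γ|²)·P_inc = 38.9 mW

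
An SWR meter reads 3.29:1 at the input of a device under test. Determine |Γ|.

|Γ| ≈ 0.534

|Γ| = (S − 1)/(S + 1) = (3.29 − 1)/(3.29 + 1) = 2.29/4.29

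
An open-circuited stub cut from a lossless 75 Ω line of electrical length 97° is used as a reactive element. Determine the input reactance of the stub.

X_in ≈ 9.21 Ω (inductive)

tan(βl) = -8.14
For an open-circuited stub, Z_in = −jZ_0·cot(βl) = −jZ_0/tan(βl)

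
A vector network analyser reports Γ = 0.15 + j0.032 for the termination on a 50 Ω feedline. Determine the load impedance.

Z_L ≈ 67.5 + j4.42 Ω

Z_L = Z_0·(1 + Γ)/(1 − Γ) = 50·(1.15 + j0.032)/(0.85 − j0.032)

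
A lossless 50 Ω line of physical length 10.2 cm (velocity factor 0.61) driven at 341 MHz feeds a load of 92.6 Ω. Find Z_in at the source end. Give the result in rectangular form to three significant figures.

λ = v/f = 0.61·c / 341 MHz = 0.537 m
βl = 2π·l/λ = 2π × 0.19 = 68.4°
tan(βl) = tan(68.4°) = 2.53
Z_in = Z_0·(Z_L + jZ_0·tanβl)/(Z_0 + jZ_L·tanβl)
     = 50·(92.6 + j126)/(50 + j234)

Z_in ≈ 29.9 − j13.4 Ω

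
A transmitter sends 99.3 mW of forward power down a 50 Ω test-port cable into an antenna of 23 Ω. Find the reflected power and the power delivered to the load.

Γ = (23 − 50)/(23 + 50) = -0.37
|Γ|² = 0.137
P_refl = |Γ|²·P_inc = 13.6 mW, P_del = (1 − |Γ|²)·P_inc = 85.7 mW

P_reflected ≈ 13.6 mW; P_delivered ≈ 85.7 mW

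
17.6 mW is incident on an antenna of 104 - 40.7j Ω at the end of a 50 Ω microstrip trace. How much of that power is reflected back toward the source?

|Γ| = |(54 − j40.7)/(154 − j40.7)| = 0.425
|Γ|² = 0.18
P_refl = |Γ|²·P_inc = 3.17 mW, P_del = (1 − |Γ|²)·P_inc = 14.4 mW

P_reflected ≈ 3.17 mW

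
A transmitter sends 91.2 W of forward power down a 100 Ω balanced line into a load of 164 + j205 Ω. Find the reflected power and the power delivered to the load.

P_reflected ≈ 37.6 W; P_delivered ≈ 53.6 W

|Γ| = |(64 + j205)/(264 + j205)| = 0.643
|Γ|² = 0.413
P_refl = |Γ|²·P_inc = 37.6 W, P_del = (1 − |Γ|²)·P_inc = 53.6 W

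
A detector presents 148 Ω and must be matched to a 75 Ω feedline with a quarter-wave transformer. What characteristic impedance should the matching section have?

Z_qwt ≈ 105 Ω

Z_qwt = √(Z_0·R_L) = √(75 × 148) = √11100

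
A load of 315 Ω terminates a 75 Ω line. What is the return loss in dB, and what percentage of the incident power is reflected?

Γ = (315 − 75)/(315 + 75) = 0.615
RL = −20·log₁₀(0.615) = 4.22 dB
P_refl/P_inc = |Γ|² = 0.379

RL ≈ 4.22 dB; 37.9% of incident power reflected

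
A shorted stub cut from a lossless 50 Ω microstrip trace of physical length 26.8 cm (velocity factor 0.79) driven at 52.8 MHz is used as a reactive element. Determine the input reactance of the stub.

X_in ≈ 19.7 Ω (inductive)

λ = v/f = 0.79·c / 52.8 MHz = 4.49 m
βl = 2π·l/λ = 2π × 0.0597 = 21.5°
tan(βl) = 0.394
For a shorted stub, Z_in = jZ_0·tan(βl)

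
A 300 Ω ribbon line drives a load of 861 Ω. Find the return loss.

RL ≈ 6.32 dB

Γ = (861 − 300)/(861 + 300) = 0.483
RL = −20·log₁₀|Γ| = −20·log₁₀(0.483)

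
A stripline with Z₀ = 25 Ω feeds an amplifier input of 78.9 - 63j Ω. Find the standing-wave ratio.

VSWR ≈ 5.3

Γ = (Z_L − Z_0)/(Z_L + Z_0) = (53.9 − j63)/(103.9 − j63)
|Γ| = 82.9/122 = 0.682
VSWR = (1 + |Γ|)/(1 − |Γ|) = 1.68/0.318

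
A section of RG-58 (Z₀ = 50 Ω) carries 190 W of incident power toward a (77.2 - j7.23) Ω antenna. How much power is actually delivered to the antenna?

|Γ| = |(27.2 − j7.23)/(127.2 − j7.23)| = 0.221
|Γ|² = 0.0488
P_refl = |Γ|²·P_inc = 9.27 W, P_del = (1 − |Γ|²)·P_inc = 181 W

P_delivered ≈ 181 W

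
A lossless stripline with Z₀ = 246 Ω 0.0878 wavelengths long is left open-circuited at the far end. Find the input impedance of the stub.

βl = 2π × 0.0878 = 31.6°
tan(βl) = 0.615
For an open-circuited stub, Z_in = −jZ_0·cot(βl) = −jZ_0/tan(βl)

Z_in ≈ −j400 Ω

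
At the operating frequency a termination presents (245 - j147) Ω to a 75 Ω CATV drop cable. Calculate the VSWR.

Γ = (Z_L − Z_0)/(Z_L + Z_0) = (170 − j147)/(320 − j147)
|Γ| = 225/352 = 0.638
VSWR = (1 + |Γ|)/(1 − |Γ|) = 1.64/0.362

VSWR ≈ 4.53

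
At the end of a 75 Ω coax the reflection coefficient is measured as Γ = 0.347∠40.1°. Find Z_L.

Z_L ≈ 112 + j56.9 Ω

Z_L = Z_0·(1 + Γ)/(1 − Γ) = 75·(1.27 + j0.224)/(0.735 − j0.224)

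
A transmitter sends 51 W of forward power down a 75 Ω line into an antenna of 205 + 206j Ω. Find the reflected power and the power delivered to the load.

|Γ| = |(130 + j206)/(280 + j206)| = 0.701
|Γ|² = 0.491
P_refl = |Γ|²·P_inc = 25 W, P_del = (1 − |Γ|²)·P_inc = 26 W

P_reflected ≈ 25 W; P_delivered ≈ 26 W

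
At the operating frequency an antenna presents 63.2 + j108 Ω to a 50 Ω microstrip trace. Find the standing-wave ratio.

VSWR ≈ 5.57

Γ = (Z_L − Z_0)/(Z_L + Z_0) = (13.2 + j108)/(113.2 + j108)
|Γ| = 109/156 = 0.695
VSWR = (1 + |Γ|)/(1 − |Γ|) = 1.7/0.305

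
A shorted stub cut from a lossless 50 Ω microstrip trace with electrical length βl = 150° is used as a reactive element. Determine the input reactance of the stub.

tan(βl) = -0.577
For a shorted stub, Z_in = jZ_0·tan(βl)

X_in ≈ -28.9 Ω (capacitive)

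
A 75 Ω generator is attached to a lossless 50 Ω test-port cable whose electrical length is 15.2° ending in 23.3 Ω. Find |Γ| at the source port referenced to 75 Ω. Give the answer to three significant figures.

|Γ| ≈ 0.514

tan(βl) = 0.272
Z_in = Z_0·(Z_L + jZ_0·tanβl)/(Z_0 + jZ_L·tanβl) = 24.6 + j10.5 Ω
Γ_s = (Z_in − Z_s)/(Z_in + Z_s) = (-50.4 + j10.5)/(99.6 + j10.5), |Γ_s| = 0.514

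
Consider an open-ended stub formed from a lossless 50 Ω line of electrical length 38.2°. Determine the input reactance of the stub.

tan(βl) = 0.787
For an open-ended stub, Z_in = −jZ_0·cot(βl) = −jZ_0/tan(βl)

X_in ≈ -63.5 Ω (capacitive)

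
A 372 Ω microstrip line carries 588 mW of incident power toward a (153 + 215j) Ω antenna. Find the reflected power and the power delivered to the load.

P_reflected ≈ 172 mW; P_delivered ≈ 416 mW

|Γ| = |(-219 + j215)/(525 + j215)| = 0.541
|Γ|² = 0.293
P_refl = |Γ|²·P_inc = 172 mW, P_del = (1 − |Γ|²)·P_inc = 416 mW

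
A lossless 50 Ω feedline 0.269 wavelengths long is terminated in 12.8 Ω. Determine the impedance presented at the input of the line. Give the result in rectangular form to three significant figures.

βl = 2π × 0.269 = 96.8°
tan(βl) = tan(96.8°) = -8.34
Z_in = Z_0·(Z_L + jZ_0·tanβl)/(Z_0 + jZ_L·tanβl)
     = 50·(12.8 − j417)/(50 − j107)

Z_in ≈ 162 − j70.1 Ω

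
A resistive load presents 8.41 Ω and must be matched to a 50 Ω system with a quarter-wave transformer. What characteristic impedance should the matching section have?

Z_qwt = √(Z_0·R_L) = √(50 × 8.41) = √420.5

Z_qwt ≈ 20.5 Ω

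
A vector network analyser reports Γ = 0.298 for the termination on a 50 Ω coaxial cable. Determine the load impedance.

Z_L = Z_0·(1 + Γ)/(1 − Γ) = 50·(1.3)/(0.702)

Z_L ≈ 92.5 Ω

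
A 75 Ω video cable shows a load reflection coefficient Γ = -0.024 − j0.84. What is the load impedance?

Z_L = Z_0·(1 + Γ)/(1 − Γ) = 75·(0.976 − j0.84)/(1.02 + j0.84)

Z_L ≈ 12.6 − j71.8 Ω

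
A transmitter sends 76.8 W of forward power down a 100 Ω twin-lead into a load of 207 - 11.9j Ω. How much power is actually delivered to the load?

P_delivered ≈ 67.4 W

|Γ| = |(107 − j11.9)/(307 − j11.9)| = 0.35
|Γ|² = 0.123
P_refl = |Γ|²·P_inc = 9.43 W, P_del = (1 − |Γ|²)·P_inc = 67.4 W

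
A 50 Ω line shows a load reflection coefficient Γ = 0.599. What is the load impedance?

Z_L ≈ 199 Ω

Z_L = Z_0·(1 + Γ)/(1 − Γ) = 50·(1.6)/(0.401)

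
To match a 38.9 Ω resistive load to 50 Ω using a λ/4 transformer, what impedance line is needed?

Z_qwt = √(Z_0·R_L) = √(50 × 38.9) = √1945

Z_qwt ≈ 44.1 Ω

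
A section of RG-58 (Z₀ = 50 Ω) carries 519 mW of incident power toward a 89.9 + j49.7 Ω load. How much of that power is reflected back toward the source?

P_reflected ≈ 95.6 mW

|Γ| = |(39.9 + j49.7)/(139.9 + j49.7)| = 0.429
|Γ|² = 0.184
P_refl = |Γ|²·P_inc = 95.6 mW, P_del = (1 − |Γ|²)·P_inc = 423 mW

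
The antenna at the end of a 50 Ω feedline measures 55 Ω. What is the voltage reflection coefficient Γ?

Γ = (Z_L − Z_0)/(Z_L + Z_0) = (55 − 50)/(55 + 50) = 5/105

Γ = 0.0476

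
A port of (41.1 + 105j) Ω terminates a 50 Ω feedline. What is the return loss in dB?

Γ = (-8.9 + j105)/(91.1 + j105), |Γ| = 0.758
RL = −20·log₁₀|Γ| = −20·log₁₀(0.758)

RL ≈ 2.41 dB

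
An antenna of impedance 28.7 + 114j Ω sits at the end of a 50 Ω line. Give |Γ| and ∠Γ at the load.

Γ = (Z_L − Z_0)/(Z_L + Z_0) = (-21.3 + j114)/(78.7 + j114)
|Γ| = 116/139 = 0.837

Γ ≈ 0.837 ∠ 45.2°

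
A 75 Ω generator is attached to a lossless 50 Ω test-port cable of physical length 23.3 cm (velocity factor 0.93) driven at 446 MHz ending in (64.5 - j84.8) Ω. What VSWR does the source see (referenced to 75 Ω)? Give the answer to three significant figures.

VSWR ≈ 3.29

λ = v/f = 0.93·c / 446 MHz = 0.626 m
βl = 2π·l/λ = 2π × 0.372 = 134°
tan(βl) = -1.03
Z_in = Z_0·(Z_L + jZ_0·tanβl)/(Z_0 + jZ_L·tanβl) = 57 + j80.6 Ω
Γ_s = (Z_in − Z_s)/(Z_in + Z_s) = (-18 + j80.6)/(132 + j80.6), |Γ_s| = 0.534
VSWR = (1 + |Γ_s|)/(1 − |Γ_s|)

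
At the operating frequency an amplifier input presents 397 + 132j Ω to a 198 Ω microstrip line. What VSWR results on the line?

Γ = (Z_L − Z_0)/(Z_L + Z_0) = (199 + j132)/(595 + j132)
|Γ| = 239/609 = 0.392
VSWR = (1 + |Γ|)/(1 − |Γ|) = 1.39/0.608

VSWR ≈ 2.29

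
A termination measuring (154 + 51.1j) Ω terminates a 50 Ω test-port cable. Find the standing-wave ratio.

Γ = (Z_L − Z_0)/(Z_L + Z_0) = (104 + j51.1)/(204 + j51.1)
|Γ| = 116/210 = 0.551
VSWR = (1 + |Γ|)/(1 − |Γ|) = 1.55/0.449

VSWR ≈ 3.45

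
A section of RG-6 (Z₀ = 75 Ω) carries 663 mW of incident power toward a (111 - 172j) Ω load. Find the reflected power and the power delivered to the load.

|Γ| = |(36 − j172)/(186 − j172)| = 0.694
|Γ|² = 0.481
P_refl = |Γ|²·P_inc = 319 mW, P_del = (1 − |Γ|²)·P_inc = 344 mW

P_reflected ≈ 319 mW; P_delivered ≈ 344 mW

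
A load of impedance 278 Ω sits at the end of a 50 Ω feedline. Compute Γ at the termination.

Γ = 0.695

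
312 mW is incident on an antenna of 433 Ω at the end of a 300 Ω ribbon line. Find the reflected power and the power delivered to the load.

P_reflected ≈ 10.3 mW; P_delivered ≈ 302 mW

Γ = (433 − 300)/(433 + 300) = 0.181
|Γ|² = 0.0329
P_refl = |Γ|²·P_inc = 10.3 mW, P_del = (1 − |Γ|²)·P_inc = 302 mW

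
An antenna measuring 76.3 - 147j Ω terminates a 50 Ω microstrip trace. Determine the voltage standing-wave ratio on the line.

VSWR ≈ 7.72

Γ = (Z_L − Z_0)/(Z_L + Z_0) = (26.3 − j147)/(126.3 − j147)
|Γ| = 149/194 = 0.771
VSWR = (1 + |Γ|)/(1 − |Γ|) = 1.77/0.229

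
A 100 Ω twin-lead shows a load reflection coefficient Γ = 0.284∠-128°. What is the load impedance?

Z_L = Z_0·(1 + Γ)/(1 − Γ) = 100·(0.825 − j0.224)/(1.17 + j0.224)

Z_L ≈ 64.3 − j31.3 Ω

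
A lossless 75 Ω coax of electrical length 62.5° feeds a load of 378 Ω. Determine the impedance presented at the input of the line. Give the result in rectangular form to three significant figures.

Z_in ≈ 18.7 − j37.1 Ω

tan(βl) = tan(62.5°) = 1.92
Z_in = Z_0·(Z_L + jZ_0·tanβl)/(Z_0 + jZ_L·tanβl)
     = 75·(378 + j144)/(75 + j726)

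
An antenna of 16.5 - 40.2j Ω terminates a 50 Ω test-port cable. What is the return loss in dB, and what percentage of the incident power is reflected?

RL ≈ 3.43 dB; 45.3% of incident power reflected

Γ = (-33.5 − j40.2)/(66.5 − j40.2), |Γ| = 0.673
RL = −20·log₁₀(0.673) = 3.43 dB
P_refl/P_inc = |Γ|² = 0.453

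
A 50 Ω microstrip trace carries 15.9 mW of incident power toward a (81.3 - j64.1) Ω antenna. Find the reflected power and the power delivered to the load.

|Γ| = |(31.3 − j64.1)/(131.3 − j64.1)| = 0.488
|Γ|² = 0.238
P_refl = |Γ|²·P_inc = 3.79 mW, P_del = (1 − |Γ|²)·P_inc = 12.1 mW

P_reflected ≈ 3.79 mW; P_delivered ≈ 12.1 mW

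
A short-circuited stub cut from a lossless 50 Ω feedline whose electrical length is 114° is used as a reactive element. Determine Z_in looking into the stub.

Z_in ≈ −j112 Ω

tan(βl) = -2.25
For a short-circuited stub, Z_in = jZ_0·tan(βl)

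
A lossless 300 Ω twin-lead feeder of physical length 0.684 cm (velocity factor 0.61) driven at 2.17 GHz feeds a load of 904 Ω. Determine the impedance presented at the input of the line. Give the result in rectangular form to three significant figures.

Z_in ≈ 309 − j353 Ω

λ = v/f = 0.61·c / 2.17 GHz = 0.0843 m
βl = 2π·l/λ = 2π × 0.0811 = 29.2°
tan(βl) = tan(29.2°) = 0.559
Z_in = Z_0·(Z_L + jZ_0·tanβl)/(Z_0 + jZ_L·tanβl)
     = 300·(904 + j168)/(300 + j505)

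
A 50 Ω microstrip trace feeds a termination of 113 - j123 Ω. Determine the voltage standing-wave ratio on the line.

VSWR ≈ 5.19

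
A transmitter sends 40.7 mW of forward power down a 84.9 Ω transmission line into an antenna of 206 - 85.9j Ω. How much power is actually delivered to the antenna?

|Γ| = |(121.1 − j85.9)/(290.9 − j85.9)| = 0.489
|Γ|² = 0.24
P_refl = |Γ|²·P_inc = 9.75 mW, P_del = (1 − |Γ|²)·P_inc = 30.9 mW

P_delivered ≈ 30.9 mW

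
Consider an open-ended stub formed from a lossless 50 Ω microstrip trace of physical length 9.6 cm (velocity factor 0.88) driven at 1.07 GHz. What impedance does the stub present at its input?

Z_in ≈ +j59.7 Ω

λ = v/f = 0.88·c / 1.07 GHz = 0.247 m
βl = 2π·l/λ = 2π × 0.389 = 140°
tan(βl) = -0.837
For an open-ended stub, Z_in = −jZ_0·cot(βl) = −jZ_0/tan(βl)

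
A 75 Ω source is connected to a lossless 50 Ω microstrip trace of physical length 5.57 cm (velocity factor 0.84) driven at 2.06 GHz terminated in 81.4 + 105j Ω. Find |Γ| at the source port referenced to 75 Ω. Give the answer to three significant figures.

|Γ| ≈ 0.629

λ = v/f = 0.84·c / 2.06 GHz = 0.122 m
βl = 2π·l/λ = 2π × 0.455 = 164°
tan(βl) = -0.288
Z_in = Z_0·(Z_L + jZ_0·tanβl)/(Z_0 + jZ_L·tanβl) = 31.5 + j65.6 Ω
Γ_s = (Z_in − Z_s)/(Z_in + Z_s) = (-43.5 + j65.6)/(107 + j65.6), |Γ_s| = 0.629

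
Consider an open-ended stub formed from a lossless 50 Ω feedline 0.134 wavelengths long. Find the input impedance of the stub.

βl = 2π × 0.134 = 48.2°
tan(βl) = 1.12
For an open-ended stub, Z_in = −jZ_0·cot(βl) = −jZ_0/tan(βl)

Z_in ≈ −j44.6 Ω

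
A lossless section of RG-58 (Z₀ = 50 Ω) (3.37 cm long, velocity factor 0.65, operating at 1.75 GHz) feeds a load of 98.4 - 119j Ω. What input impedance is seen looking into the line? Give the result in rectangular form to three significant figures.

λ = v/f = 0.65·c / 1.75 GHz = 0.111 m
βl = 2π·l/λ = 2π × 0.302 = 109°
tan(βl) = tan(109°) = -2.92
Z_in = Z_0·(Z_L + jZ_0·tanβl)/(Z_0 + jZ_L·tanβl)
     = 50·(98.4 − j265)/(-298 − j288)

Z_in ≈ 13.7 + j31.3 Ω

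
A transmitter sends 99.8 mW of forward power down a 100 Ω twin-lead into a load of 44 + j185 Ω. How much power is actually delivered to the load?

P_delivered ≈ 32 mW

|Γ| = |(-56 + j185)/(144 + j185)| = 0.824
|Γ|² = 0.68
P_refl = |Γ|²·P_inc = 67.8 mW, P_del = (1 − |Γ|²)·P_inc = 32 mW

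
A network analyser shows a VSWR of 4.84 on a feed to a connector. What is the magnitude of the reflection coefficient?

|Γ| ≈ 0.658

|Γ| = (S − 1)/(S + 1) = (4.84 − 1)/(4.84 + 1) = 3.84/5.84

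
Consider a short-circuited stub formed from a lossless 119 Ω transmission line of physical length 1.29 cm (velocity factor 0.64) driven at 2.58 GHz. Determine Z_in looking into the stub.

λ = v/f = 0.64·c / 2.58 GHz = 0.0744 m
βl = 2π·l/λ = 2π × 0.173 = 62.4°
tan(βl) = 1.91
For a short-circuited stub, Z_in = jZ_0·tan(βl)

Z_in ≈ +j228 Ω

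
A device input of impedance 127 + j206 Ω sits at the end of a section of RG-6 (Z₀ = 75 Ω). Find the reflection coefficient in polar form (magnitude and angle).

Γ ≈ 0.736 ∠ 30.3°

Γ = (Z_L − Z_0)/(Z_L + Z_0) = (52 + j206)/(202 + j206)
|Γ| = 212/289 = 0.736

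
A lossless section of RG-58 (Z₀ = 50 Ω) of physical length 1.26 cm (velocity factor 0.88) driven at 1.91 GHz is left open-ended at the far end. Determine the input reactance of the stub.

X_in ≈ -77.5 Ω (capacitive)

λ = v/f = 0.88·c / 1.91 GHz = 0.138 m
βl = 2π·l/λ = 2π × 0.0912 = 32.8°
tan(βl) = 0.645
For an open-ended stub, Z_in = −jZ_0·cot(βl) = −jZ_0/tan(βl)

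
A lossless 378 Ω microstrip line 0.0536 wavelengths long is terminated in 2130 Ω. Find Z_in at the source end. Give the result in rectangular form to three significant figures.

βl = 2π × 0.0536 = 19.3°
tan(βl) = tan(19.3°) = 0.35
Z_in = Z_0·(Z_L + jZ_0·tanβl)/(Z_0 + jZ_L·tanβl)
     = 378·(2130 + j132)/(378 + j746)

Z_in ≈ 489 − j832 Ω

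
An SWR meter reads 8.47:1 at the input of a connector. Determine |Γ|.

|Γ| = (S − 1)/(S + 1) = (8.47 − 1)/(8.47 + 1) = 7.47/9.47

|Γ| ≈ 0.789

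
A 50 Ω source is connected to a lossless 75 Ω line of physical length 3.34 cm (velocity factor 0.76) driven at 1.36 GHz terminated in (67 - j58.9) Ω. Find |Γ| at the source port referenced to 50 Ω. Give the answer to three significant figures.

|Γ| ≈ 0.279

λ = v/f = 0.76·c / 1.36 GHz = 0.168 m
βl = 2π·l/λ = 2π × 0.199 = 71.7°
tan(βl) = 3.03
Z_in = Z_0·(Z_L + jZ_0·tanβl)/(Z_0 + jZ_L·tanβl) = 36.4 + j20.7 Ω
Γ_s = (Z_in − Z_s)/(Z_in + Z_s) = (-13.6 + j20.7)/(86.4 + j20.7), |Γ_s| = 0.279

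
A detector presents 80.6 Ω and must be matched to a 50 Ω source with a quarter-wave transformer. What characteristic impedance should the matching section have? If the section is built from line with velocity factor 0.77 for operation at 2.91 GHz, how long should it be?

Z_qwt ≈ 63.5 Ω; length ≈ 1.98 cm

Z_qwt = √(Z_0·R_L) = √(50 × 80.6) = √4030
λ = 0.77·c/f = 0.0794 m, so l = λ/4 = 0.0198 m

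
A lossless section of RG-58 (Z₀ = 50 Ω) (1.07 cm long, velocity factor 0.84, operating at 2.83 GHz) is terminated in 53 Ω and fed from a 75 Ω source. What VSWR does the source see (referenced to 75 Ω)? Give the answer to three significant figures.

VSWR ≈ 1.5

λ = v/f = 0.84·c / 2.83 GHz = 0.089 m
βl = 2π·l/λ = 2π × 0.12 = 43.3°
tan(βl) = 0.941
Z_in = Z_0·(Z_L + jZ_0·tanβl)/(Z_0 + jZ_L·tanβl) = 50.1 − j2.92 Ω
Γ_s = (Z_in − Z_s)/(Z_in + Z_s) = (-24.9 − j2.92)/(125 − j2.92), |Γ_s| = 0.2
VSWR = (1 + |Γ_s|)/(1 − |Γ_s|)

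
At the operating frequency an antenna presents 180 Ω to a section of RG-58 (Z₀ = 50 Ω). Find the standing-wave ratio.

For a purely resistive load, VSWR = R_L/Z_0 or Z_0/R_L (whichever > 1) = 180/50

VSWR ≈ 3.6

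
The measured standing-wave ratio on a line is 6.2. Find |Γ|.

|Γ| ≈ 0.722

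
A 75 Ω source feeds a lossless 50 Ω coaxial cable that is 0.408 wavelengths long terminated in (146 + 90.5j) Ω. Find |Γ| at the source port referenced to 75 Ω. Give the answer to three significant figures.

βl = 2π × 0.408 = 147°
tan(βl) = -0.652
Z_in = Z_0·(Z_L + jZ_0·tanβl)/(Z_0 + jZ_L·tanβl) = 24.8 + j48.2 Ω
Γ_s = (Z_in − Z_s)/(Z_in + Z_s) = (-50.2 + j48.2)/(99.8 + j48.2), |Γ_s| = 0.628

|Γ| ≈ 0.628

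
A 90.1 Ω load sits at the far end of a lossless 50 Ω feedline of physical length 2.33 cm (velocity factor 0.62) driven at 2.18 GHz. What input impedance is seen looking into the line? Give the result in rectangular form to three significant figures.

λ = v/f = 0.62·c / 2.18 GHz = 0.0853 m
βl = 2π·l/λ = 2π × 0.273 = 98.3°
tan(βl) = tan(98.3°) = -6.85
Z_in = Z_0·(Z_L + jZ_0·tanβl)/(Z_0 + jZ_L·tanβl)
     = 50·(90.1 − j342)/(50 − j617)

Z_in ≈ 28.2 + j5.02 Ω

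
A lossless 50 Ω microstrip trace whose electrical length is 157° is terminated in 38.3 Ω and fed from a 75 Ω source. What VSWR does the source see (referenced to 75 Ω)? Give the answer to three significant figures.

tan(βl) = -0.424
Z_in = Z_0·(Z_L + jZ_0·tanβl)/(Z_0 + jZ_L·tanβl) = 40.9 − j7.93 Ω
Γ_s = (Z_in − Z_s)/(Z_in + Z_s) = (-34.1 − j7.93)/(116 − j7.93), |Γ_s| = 0.302
VSWR = (1 + |Γ_s|)/(1 − |Γ_s|)

VSWR ≈ 1.86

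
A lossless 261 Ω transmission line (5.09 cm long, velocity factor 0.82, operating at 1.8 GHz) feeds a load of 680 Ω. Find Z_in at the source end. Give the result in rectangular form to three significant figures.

Z_in ≈ 171 + j189 Ω

λ = v/f = 0.82·c / 1.8 GHz = 0.137 m
βl = 2π·l/λ = 2π × 0.372 = 134°
tan(βl) = tan(134°) = -1.03
Z_in = Z_0·(Z_L + jZ_0·tanβl)/(Z_0 + jZ_L·tanβl)
     = 261·(680 − j270)/(261 − j702)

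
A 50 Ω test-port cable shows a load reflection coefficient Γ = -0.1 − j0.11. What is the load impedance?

Z_L ≈ 40 − j9 Ω

Z_L = Z_0·(1 + Γ)/(1 − Γ) = 50·(0.9 − j0.11)/(1.1 + j0.11)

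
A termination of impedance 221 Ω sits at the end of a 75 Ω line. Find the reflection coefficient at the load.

Γ = 0.493

Γ = (Z_L − Z_0)/(Z_L + Z_0) = (221 − 75)/(221 + 75) = 146/296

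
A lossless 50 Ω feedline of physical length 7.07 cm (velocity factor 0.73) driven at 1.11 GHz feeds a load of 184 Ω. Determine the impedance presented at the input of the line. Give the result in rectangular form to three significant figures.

Z_in ≈ 21.5 + j35.8 Ω

λ = v/f = 0.73·c / 1.11 GHz = 0.197 m
βl = 2π·l/λ = 2π × 0.358 = 129°
tan(βl) = tan(129°) = -1.23
Z_in = Z_0·(Z_L + jZ_0·tanβl)/(Z_0 + jZ_L·tanβl)
     = 50·(184 − j61.7)/(50 − j227)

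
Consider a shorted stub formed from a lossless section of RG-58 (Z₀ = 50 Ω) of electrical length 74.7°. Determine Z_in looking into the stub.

tan(βl) = 3.66
For a shorted stub, Z_in = jZ_0·tan(βl)

Z_in ≈ +j183 Ω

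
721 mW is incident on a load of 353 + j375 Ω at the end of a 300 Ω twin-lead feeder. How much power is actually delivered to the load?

|Γ| = |(53 + j375)/(653 + j375)| = 0.503
|Γ|² = 0.253
P_refl = |Γ|²·P_inc = 182 mW, P_del = (1 − |Γ|²)·P_inc = 539 mW

P_delivered ≈ 539 mW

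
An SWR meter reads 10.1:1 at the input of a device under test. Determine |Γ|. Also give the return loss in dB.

|Γ| ≈ 0.82; return loss ≈ 1.73 dB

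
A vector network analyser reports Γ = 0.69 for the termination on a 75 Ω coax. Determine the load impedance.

Z_L = Z_0·(1 + Γ)/(1 − Γ) = 75·(1.69)/(0.31)

Z_L ≈ 409 Ω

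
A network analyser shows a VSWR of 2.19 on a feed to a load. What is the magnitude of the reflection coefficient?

|Γ| = (S − 1)/(S + 1) = (2.19 − 1)/(2.19 + 1) = 1.19/3.19

|Γ| ≈ 0.373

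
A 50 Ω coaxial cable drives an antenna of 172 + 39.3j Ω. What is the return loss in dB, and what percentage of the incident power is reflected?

RL ≈ 4.91 dB; 32.3% of incident power reflected

Γ = (122 + j39.3)/(222 + j39.3), |Γ| = 0.569
RL = −20·log₁₀(0.569) = 4.91 dB
P_refl/P_inc = |Γ|² = 0.323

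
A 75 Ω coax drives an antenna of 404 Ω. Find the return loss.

RL ≈ 3.26 dB

Γ = (404 − 75)/(404 + 75) = 0.687
RL = −20·log₁₀|Γ| = −20·log₁₀(0.687)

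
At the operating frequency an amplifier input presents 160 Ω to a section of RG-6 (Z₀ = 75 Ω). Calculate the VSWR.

Γ = (160 − 75)/(160 + 75) = 0.362
VSWR = (1 + 0.362)/(1 − 0.362)

VSWR ≈ 2.13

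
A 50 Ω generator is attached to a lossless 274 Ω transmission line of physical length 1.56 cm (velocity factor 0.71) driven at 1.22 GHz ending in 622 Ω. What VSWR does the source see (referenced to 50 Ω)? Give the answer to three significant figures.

VSWR ≈ 9.67

λ = v/f = 0.71·c / 1.22 GHz = 0.175 m
βl = 2π·l/λ = 2π × 0.0894 = 32.2°
tan(βl) = 0.629
Z_in = Z_0·(Z_L + jZ_0·tanβl)/(Z_0 + jZ_L·tanβl) = 286 − j236 Ω
Γ_s = (Z_in − Z_s)/(Z_in + Z_s) = (236 − j236)/(336 − j236), |Γ_s| = 0.813
VSWR = (1 + |Γ_s|)/(1 − |Γ_s|)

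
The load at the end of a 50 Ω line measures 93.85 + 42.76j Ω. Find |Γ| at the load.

Γ = (Z_L − Z_0)/(Z_L + Z_0) = (43.85 + j42.76)/(143.8 + j42.76)
|Γ| = 61.2/150

|Γ| ≈ 0.408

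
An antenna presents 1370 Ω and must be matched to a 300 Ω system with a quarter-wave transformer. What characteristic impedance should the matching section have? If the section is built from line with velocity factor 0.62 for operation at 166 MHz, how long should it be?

Z_qwt ≈ 641 Ω; length ≈ 28 cm

Z_qwt = √(Z_0·R_L) = √(300 × 1370) = √411000
λ = 0.62·c/f = 1.12 m, so l = λ/4 = 0.28 m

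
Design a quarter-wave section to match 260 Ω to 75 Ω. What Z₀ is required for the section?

Z_qwt ≈ 140 Ω

Z_qwt = √(Z_0·R_L) = √(75 × 260) = √19500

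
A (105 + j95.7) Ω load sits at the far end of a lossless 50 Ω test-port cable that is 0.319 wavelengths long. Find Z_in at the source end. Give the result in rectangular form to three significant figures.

Z_in ≈ 12.7 + j8.8 Ω

βl = 2π × 0.319 = 115°
tan(βl) = tan(115°) = -2.16
Z_in = Z_0·(Z_L + jZ_0·tanβl)/(Z_0 + jZ_L·tanβl)
     = 50·(105 − j12.3)/(257 − j227)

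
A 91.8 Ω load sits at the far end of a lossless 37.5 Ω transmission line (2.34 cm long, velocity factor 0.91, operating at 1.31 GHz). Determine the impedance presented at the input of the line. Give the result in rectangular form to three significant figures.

Z_in ≈ 29.6 − j29.8 Ω

λ = v/f = 0.91·c / 1.31 GHz = 0.208 m
βl = 2π·l/λ = 2π × 0.112 = 40.4°
tan(βl) = tan(40.4°) = 0.852
Z_in = Z_0·(Z_L + jZ_0·tanβl)/(Z_0 + jZ_L·tanβl)
     = 37.5·(91.8 + j31.9)/(37.5 + j78.2)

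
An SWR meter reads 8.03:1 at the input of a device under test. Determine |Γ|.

|Γ| = (S − 1)/(S + 1) = (8.03 − 1)/(8.03 + 1) = 7.03/9.03

|Γ| ≈ 0.779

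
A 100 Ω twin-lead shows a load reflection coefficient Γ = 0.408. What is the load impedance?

Z_L = Z_0·(1 + Γ)/(1 − Γ) = 100·(1.41)/(0.592)

Z_L ≈ 238 Ω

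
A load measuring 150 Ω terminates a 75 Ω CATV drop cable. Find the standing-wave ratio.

For a purely resistive load, VSWR = R_L/Z_0 or Z_0/R_L (whichever > 1) = 150/75

VSWR ≈ 2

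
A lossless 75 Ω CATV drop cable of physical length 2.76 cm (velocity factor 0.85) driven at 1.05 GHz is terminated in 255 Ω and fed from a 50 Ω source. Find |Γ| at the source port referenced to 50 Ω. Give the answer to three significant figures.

|Γ| ≈ 0.594

λ = v/f = 0.85·c / 1.05 GHz = 0.243 m
βl = 2π·l/λ = 2π × 0.114 = 40.9°
tan(βl) = 0.867
Z_in = Z_0·(Z_L + jZ_0·tanβl)/(Z_0 + jZ_L·tanβl) = 46.1 − j70.9 Ω
Γ_s = (Z_in − Z_s)/(Z_in + Z_s) = (-3.88 − j70.9)/(96.1 − j70.9), |Γ_s| = 0.594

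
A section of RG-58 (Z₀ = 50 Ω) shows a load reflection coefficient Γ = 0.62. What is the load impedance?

Z_L = Z_0·(1 + Γ)/(1 − Γ) = 50·(1.62)/(0.38)

Z_L ≈ 213 Ω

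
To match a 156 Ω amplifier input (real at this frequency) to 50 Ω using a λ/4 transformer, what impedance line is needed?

Z_qwt ≈ 88.3 Ω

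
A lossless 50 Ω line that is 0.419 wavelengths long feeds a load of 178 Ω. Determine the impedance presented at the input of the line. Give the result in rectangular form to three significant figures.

βl = 2π × 0.419 = 151°
tan(βl) = tan(151°) = -0.558
Z_in = Z_0·(Z_L + jZ_0·tanβl)/(Z_0 + jZ_L·tanβl)
     = 50·(178 − j27.9)/(50 − j99.3)

Z_in ≈ 47.2 + j65.9 Ω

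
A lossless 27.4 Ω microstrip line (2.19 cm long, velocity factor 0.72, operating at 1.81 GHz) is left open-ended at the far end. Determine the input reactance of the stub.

λ = v/f = 0.72·c / 1.81 GHz = 0.119 m
βl = 2π·l/λ = 2π × 0.184 = 66.1°
tan(βl) = 2.25
For an open-ended stub, Z_in = −jZ_0·cot(βl) = −jZ_0/tan(βl)

X_in ≈ -12.2 Ω (capacitive)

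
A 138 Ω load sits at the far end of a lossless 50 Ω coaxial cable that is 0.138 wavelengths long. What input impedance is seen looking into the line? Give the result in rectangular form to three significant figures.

Z_in ≈ 28.5 − j33.7 Ω

βl = 2π × 0.138 = 49.7°
tan(βl) = tan(49.7°) = 1.18
Z_in = Z_0·(Z_L + jZ_0·tanβl)/(Z_0 + jZ_L·tanβl)
     = 50·(138 + j58.9)/(50 + j163)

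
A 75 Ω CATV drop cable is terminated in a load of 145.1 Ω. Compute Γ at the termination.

Γ = 0.318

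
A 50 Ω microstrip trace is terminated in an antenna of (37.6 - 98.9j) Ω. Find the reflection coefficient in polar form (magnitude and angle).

Γ ≈ 0.754 ∠ -48.7°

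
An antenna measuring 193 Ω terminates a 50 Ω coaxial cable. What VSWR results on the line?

Γ = (193 − 50)/(193 + 50) = 0.588
VSWR = (1 + 0.588)/(1 − 0.588)

VSWR ≈ 3.86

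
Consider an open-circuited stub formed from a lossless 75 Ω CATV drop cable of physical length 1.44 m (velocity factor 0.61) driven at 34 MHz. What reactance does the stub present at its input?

λ = v/f = 0.61·c / 34 MHz = 5.38 m
βl = 2π·l/λ = 2π × 0.268 = 96.3°
tan(βl) = -9.04
For an open-circuited stub, Z_in = −jZ_0·cot(βl) = −jZ_0/tan(βl)

X_in ≈ 8.3 Ω (inductive)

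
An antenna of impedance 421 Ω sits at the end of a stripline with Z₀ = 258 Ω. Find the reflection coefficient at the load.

Γ = 0.24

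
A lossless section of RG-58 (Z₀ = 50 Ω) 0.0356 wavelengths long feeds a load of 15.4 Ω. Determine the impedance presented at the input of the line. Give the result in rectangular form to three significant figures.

Z_in ≈ 16.1 + j10.2 Ω

βl = 2π × 0.0356 = 12.8°
tan(βl) = tan(12.8°) = 0.227
Z_in = Z_0·(Z_L + jZ_0·tanβl)/(Z_0 + jZ_L·tanβl)
     = 50·(15.4 + j11.4)/(50 + j3.5)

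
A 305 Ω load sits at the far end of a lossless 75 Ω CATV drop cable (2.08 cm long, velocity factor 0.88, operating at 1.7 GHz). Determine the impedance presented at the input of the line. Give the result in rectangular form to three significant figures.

λ = v/f = 0.88·c / 1.7 GHz = 0.155 m
βl = 2π·l/λ = 2π × 0.134 = 48.2°
tan(βl) = tan(48.2°) = 1.12
Z_in = Z_0·(Z_L + jZ_0·tanβl)/(Z_0 + jZ_L·tanβl)
     = 75·(305 + j83.9)/(75 + j341)

Z_in ≈ 31.6 − j60.1 Ω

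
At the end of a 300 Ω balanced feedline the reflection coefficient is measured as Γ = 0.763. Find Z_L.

Z_L ≈ 2230 Ω

Z_L = Z_0·(1 + Γ)/(1 − Γ) = 300·(1.76)/(0.237)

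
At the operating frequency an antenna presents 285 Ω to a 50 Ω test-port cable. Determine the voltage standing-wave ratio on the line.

VSWR ≈ 5.7

Γ = (285 − 50)/(285 + 50) = 0.701
VSWR = (1 + 0.701)/(1 − 0.701)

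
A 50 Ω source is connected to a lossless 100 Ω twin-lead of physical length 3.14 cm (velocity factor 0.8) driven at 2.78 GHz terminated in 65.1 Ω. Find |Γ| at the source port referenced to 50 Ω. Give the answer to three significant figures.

λ = v/f = 0.8·c / 2.78 GHz = 0.0863 m
βl = 2π·l/λ = 2π × 0.364 = 131°
tan(βl) = -1.15
Z_in = Z_0·(Z_L + jZ_0·tanβl)/(Z_0 + jZ_L·tanβl) = 97 − j42.5 Ω
Γ_s = (Z_in − Z_s)/(Z_in + Z_s) = (47 − j42.5)/(147 − j42.5), |Γ_s| = 0.414

|Γ| ≈ 0.414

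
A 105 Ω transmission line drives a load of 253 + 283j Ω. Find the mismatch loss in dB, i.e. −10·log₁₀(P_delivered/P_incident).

mismatch loss ≈ 2.92 dB

Γ = (148 + j283)/(358 + j283), |Γ| = 0.7
|Γ|² = 0.49, so P_del/P_inc = 1 − |Γ|² = 0.51
ML = −10·log₁₀(1 − |Γ|²)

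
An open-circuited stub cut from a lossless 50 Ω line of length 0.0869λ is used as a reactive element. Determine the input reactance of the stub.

X_in ≈ -82.3 Ω (capacitive)

βl = 2π × 0.0869 = 31.3°
tan(βl) = 0.608
For an open-circuited stub, Z_in = −jZ_0·cot(βl) = −jZ_0/tan(βl)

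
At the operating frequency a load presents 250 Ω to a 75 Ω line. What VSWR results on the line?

For a purely resistive load, VSWR = R_L/Z_0 or Z_0/R_L (whichever > 1) = 250/75

VSWR ≈ 3.33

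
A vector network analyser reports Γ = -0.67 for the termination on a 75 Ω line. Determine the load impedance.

Z_L = Z_0·(1 + Γ)/(1 − Γ) = 75·(0.33)/(1.67)

Z_L ≈ 14.8 Ω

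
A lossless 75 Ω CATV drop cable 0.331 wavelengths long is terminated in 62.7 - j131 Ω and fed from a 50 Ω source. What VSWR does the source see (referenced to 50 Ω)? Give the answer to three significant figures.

βl = 2π × 0.331 = 119°
tan(βl) = -1.79
Z_in = Z_0·(Z_L + jZ_0·tanβl)/(Z_0 + jZ_L·tanβl) = 38.9 + j97.2 Ω
Γ_s = (Z_in − Z_s)/(Z_in + Z_s) = (-11.1 + j97.2)/(88.9 + j97.2), |Γ_s| = 0.743
VSWR = (1 + |Γ_s|)/(1 − |Γ_s|)

VSWR ≈ 6.77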